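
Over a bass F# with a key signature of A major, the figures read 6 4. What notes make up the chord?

F#, B, D

A fourth above F# in this key is B.
A sixth above F# in this key is D.
Together with the bass F#, this spells B minor in second inversion.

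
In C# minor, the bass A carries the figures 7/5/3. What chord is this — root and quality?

The figures 7/5/3 indicate a seventh chord in root position.
In root position the bass is the root, so the root is A.
The chord tones are A, C#, E, G#, giving A major seventh.

A major seventh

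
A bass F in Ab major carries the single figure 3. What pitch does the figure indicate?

Ab

Counting 2 letter steps above F lands on A; in Ab major, that letter is Ab.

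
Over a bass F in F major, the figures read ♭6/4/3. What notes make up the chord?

A third above F in this key is A.
A fourth above F in this key is Bb.
A sixth above F in this key is D, lowered to Db by the flat.
Together with the bass F, this spells Bb minor-major seventh in second inversion.

F, A, Bb, Db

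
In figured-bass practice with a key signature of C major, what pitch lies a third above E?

G

Counting 2 letter steps above E lands on G; in C major, that letter is G.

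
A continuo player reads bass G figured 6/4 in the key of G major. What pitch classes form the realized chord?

A fourth above G in this key is C.
A sixth above G in this key is E.
Together with the bass G, this spells C major in second inversion.

G, C, E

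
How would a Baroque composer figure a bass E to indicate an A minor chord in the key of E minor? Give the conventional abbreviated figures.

E is the fifth of A minor, so the chord is in second inversion.
A triad in second inversion is figured 6/4, conventionally abbreviated 6/4.

6/4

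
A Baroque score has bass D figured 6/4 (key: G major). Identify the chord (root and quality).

The figures 6/4 indicate a triad in second inversion.
In second inversion the root lies a fourth above the bass: a fourth above D in G major is G.
The chord tones are D, G, B, giving G major.

G major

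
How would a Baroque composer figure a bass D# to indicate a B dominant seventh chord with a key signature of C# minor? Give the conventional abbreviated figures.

D# is the third of B dominant seventh, so the chord is in first inversion.
A seventh chord in first inversion is figured 6/5/3, conventionally abbreviated 6/5.

6/5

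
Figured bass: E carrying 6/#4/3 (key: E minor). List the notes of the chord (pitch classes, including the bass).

E, G, A#, C

A third above E in this key is G.
A fourth above E in this key is A, raised to A# by the sharp.
A sixth above E in this key is C.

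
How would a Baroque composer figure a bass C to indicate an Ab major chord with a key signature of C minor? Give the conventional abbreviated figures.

6

C is the third of Ab major, so the chord is in first inversion.
A triad in first inversion is figured 6/3, conventionally abbreviated 6.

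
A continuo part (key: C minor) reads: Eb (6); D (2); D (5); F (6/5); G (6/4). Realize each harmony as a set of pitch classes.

Eb (6/3): Eb, G, C.
D (6/4/2): D, Eb, G, Bb.
D (5/3): D, F, Ab.
F (6/5/3): F, Ab, C, D.
G (6/4): G, C, Eb.

Eb, G, C | D, Eb, G, Bb | D, F, Ab | F, Ab, C, D | G, C, Eb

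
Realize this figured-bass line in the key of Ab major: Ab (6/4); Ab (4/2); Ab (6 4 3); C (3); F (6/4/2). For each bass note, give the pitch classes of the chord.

Ab, Db, F | Ab, Bb, Db, F | Ab, C, Db, F | C, Eb, G | F, G, Bb, Db

Ab (6/4): Ab, Db, F.
Ab (6/4/2): Ab, Bb, Db, F.
Ab (6/4/3): Ab, C, Db, F.
C (5/3): C, Eb, G.
F (6/4/2): F, G, Bb, Db.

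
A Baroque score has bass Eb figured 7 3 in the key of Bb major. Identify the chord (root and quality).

The figures 7 3 indicate a seventh chord in root position.
In root position the bass is the root, so the root is Eb.
The chord tones are Eb, G, Bb, D, giving Eb major seventh.

Eb major seventh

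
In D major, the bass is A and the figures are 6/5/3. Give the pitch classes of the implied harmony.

A third above A in this key is C#.
A fifth above A in this key is E.
A sixth above A in this key is F#.
Together with the bass A, this spells F# minor seventh in first inversion.

A, C#, E, F#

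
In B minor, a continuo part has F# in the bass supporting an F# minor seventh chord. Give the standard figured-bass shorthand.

7

F# is the root of F# minor seventh, so the chord is in root position.
A seventh chord in root position is figured 7/5/3, conventionally abbreviated 7.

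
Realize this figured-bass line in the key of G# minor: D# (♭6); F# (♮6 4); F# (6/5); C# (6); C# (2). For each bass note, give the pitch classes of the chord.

D# (b6/3): D#, F#, Bb.
F# (♮6/4): F#, B, D.
F# (6/5/3): F#, A#, C#, D#.
C# (6/3): C#, E, A#.
C# (6/4/2): C#, D#, F#, A#.

D#, F#, Bb | F#, B, D | F#, A#, C#, D# | C#, E, A# | C#, D#, F#, A#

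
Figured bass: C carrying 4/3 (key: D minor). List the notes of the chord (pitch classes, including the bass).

C, E, F, A

The written figures 4/3 are shorthand for 6/4/3: the 6 is implied.
A third above C in this key is E.
A fourth above C in this key is F.
A sixth above C in this key is A.
Together with the bass C, this spells F major seventh in second inversion.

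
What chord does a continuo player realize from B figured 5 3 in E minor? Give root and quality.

The figures 5 3 indicate a triad in root position.
In root position the bass is the root, so the root is B.
The chord tones are B, D, F#, giving B minor.

B minor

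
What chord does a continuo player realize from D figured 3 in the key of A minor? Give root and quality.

D minor

The figures 3 indicate a triad in root position.
In root position the bass is the root, so the root is D.
The chord tones are D, F, A, giving D minor.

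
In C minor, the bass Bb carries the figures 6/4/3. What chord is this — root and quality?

Eb major seventh

The figures 6/4/3 indicate a seventh chord in second inversion.
In second inversion the root lies a fourth above the bass: a fourth above Bb in C minor is Eb.
The chord tones are Bb, D, Eb, G, giving Eb major seventh.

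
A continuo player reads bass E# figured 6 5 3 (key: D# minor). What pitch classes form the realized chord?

E#, G#, B, C#

A third above E# in this key is G#.
A fifth above E# in this key is B.
A sixth above E# in this key is C#.
Together with the bass E#, this spells C# dominant seventh in first inversion.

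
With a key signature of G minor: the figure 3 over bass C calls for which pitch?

Eb

Counting 2 letter steps above C lands on E; in G minor, that letter is Eb.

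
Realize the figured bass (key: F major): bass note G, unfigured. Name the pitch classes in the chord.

G, Bb, D

An unfigured bass implies 5/3.
A third above G in this key is Bb.
A fifth above G in this key is D.
Together with the bass G, this spells G minor in root position.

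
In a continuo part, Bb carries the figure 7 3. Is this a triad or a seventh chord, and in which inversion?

seventh chord, root position

7 3 is shorthand for 7/5/3.
Intervals of 7/5/3 above the bass form a seventh chord; the bass is the root, so this is root position.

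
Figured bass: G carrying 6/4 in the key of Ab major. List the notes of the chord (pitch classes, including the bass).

G, C, Eb

A fourth above G in this key is C.
A sixth above G in this key is Eb.
Together with the bass G, this spells C minor in second inversion.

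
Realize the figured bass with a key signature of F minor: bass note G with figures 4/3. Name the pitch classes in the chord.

G, Bb, C, Eb

The written figures 4/3 are shorthand for 6/4/3: the 6 is implied.
A third above G in this key is Bb.
A fourth above G in this key is C.
A sixth above G in this key is Eb.
Together with the bass G, this spells C minor seventh in second inversion.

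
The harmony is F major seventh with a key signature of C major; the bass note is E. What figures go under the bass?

E is the seventh of F major seventh, so the chord is in third inversion.
A seventh chord in third inversion is figured 6/4/2, conventionally abbreviated 4/2.

4/2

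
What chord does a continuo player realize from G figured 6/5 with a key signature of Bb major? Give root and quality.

Eb major seventh

The figures 6/5 indicate a seventh chord in first inversion.
In first inversion the root lies a sixth above the bass: a sixth above G in Bb major is Eb.
The chord tones are G, Bb, D, Eb, giving Eb major seventh.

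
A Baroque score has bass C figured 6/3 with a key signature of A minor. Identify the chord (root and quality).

The figures 6/3 indicate a triad in first inversion.
In first inversion the root lies a sixth above the bass: a sixth above C in A minor is A.
The chord tones are C, E, A, giving A minor.

A minor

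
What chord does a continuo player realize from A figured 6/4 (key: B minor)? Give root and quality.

The figures 6/4 indicate a triad in second inversion.
In second inversion the root lies a fourth above the bass: a fourth above A in B minor is D.
The chord tones are A, D, F#, giving D major.

D major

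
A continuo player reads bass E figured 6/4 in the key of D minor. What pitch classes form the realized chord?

A fourth above E in this key is A.
A sixth above E in this key is C.
Together with the bass E, this spells A minor in second inversion.

E, A, C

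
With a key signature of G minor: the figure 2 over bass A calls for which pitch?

Bb

Counting 1 letter step above A lands on B; in G minor, that letter is Bb.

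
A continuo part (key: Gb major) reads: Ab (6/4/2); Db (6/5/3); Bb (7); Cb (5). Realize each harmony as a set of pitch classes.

Ab, Bb, Db, F | Db, F, Ab, Bb | Bb, Db, F, Ab | Cb, Eb, Gb

Ab (6/4/2): Ab, Bb, Db, F.
Db (6/5/3): Db, F, Ab, Bb.
Bb (7/5/3): Bb, Db, F, Ab.
Cb (5/3): Cb, Eb, Gb.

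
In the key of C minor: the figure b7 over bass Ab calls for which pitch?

Counting 6 letter steps above Ab lands on G; in C minor, that letter is G.
The b7 figure lowers it a semitone, giving Gb.

Gb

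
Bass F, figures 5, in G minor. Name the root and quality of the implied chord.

The figures 5 indicate a triad in root position.
In root position the bass is the root, so the root is F.
The chord tones are F, A, C, giving F major.

F major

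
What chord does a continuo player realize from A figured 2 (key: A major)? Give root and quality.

The figures 2 indicate a seventh chord in third inversion.
In third inversion the root lies a second above the bass: a second above A in A major is B.
The chord tones are A, B, D, F#, giving B minor seventh.

B minor seventh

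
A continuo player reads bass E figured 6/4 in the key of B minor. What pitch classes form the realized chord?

A fourth above E in this key is A.
A sixth above E in this key is C#.
Together with the bass E, this spells A major in second inversion.

E, A, C#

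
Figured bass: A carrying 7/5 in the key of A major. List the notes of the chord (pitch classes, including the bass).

The written figures 7/5 are shorthand for 7/5/3: the 3 is implied.
A third above A in this key is C#.
A fifth above A in this key is E.
A seventh above A in this key is G#.
Together with the bass A, this spells A major seventh in root position.

A, C#, E, G#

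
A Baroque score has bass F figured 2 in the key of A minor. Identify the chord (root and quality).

The figures 2 indicate a seventh chord in third inversion.
In third inversion the root lies a second above the bass: a second above F in A minor is G.
The chord tones are F, G, B, D, giving G dominant seventh.

G dominant seventh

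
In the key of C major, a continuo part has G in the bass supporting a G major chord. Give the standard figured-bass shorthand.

no figures

G is the root of G major, so the chord is in root position.
A triad in root position is figured 5/3, conventionally abbreviated (no figures — root-position triad).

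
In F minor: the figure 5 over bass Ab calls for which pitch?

Counting 4 letter steps above Ab lands on E; in F minor, that letter is Eb.

Eb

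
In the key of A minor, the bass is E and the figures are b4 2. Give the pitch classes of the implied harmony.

The written figures b4 2 are shorthand for 6/4/2: the 6 is implied.
A second above E in this key is F.
A fourth above E in this key is A, lowered to Ab by the flat.
A sixth above E in this key is C.
Together with the bass E, this spells F minor-major seventh in third inversion.

E, F, Ab, C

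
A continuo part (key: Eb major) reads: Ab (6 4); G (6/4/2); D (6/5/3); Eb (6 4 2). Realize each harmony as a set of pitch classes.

Ab, D, F | G, Ab, C, Eb | D, F, Ab, Bb | Eb, F, Ab, C

Ab (6/4): Ab, D, F.
G (6/4/2): G, Ab, C, Eb.
D (6/5/3): D, F, Ab, Bb.
Eb (6/4/2): Eb, F, Ab, C.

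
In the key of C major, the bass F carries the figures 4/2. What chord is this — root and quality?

The figures 4/2 indicate a seventh chord in third inversion.
In third inversion the root lies a second above the bass: a second above F in C major is G.
The chord tones are F, G, B, D, giving G dominant seventh.

G dominant seventh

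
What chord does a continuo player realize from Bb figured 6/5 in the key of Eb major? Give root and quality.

The figures 6/5 indicate a seventh chord in first inversion.
In first inversion the root lies a sixth above the bass: a sixth above Bb in Eb major is G.
The chord tones are Bb, D, F, G, giving G minor seventh.

G minor seventh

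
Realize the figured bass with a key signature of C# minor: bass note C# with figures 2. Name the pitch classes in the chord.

The written figures 2 are shorthand for 6/4/2: the 6/4 are implied.
A second above C# in this key is D#.
A fourth above C# in this key is F#.
A sixth above C# in this key is A.
Together with the bass C#, this spells D# half-diminished seventh in third inversion.

C#, D#, F#, A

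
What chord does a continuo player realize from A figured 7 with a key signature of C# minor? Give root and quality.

The figures 7 indicate a seventh chord in root position.
In root position the bass is the root, so the root is A.
The chord tones are A, C#, E, G#, giving A major seventh.

A major seventh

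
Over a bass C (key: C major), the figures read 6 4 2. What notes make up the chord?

A second above C in this key is D.
A fourth above C in this key is F.
A sixth above C in this key is A.
Together with the bass C, this spells D minor seventh in third inversion.

C, D, F, A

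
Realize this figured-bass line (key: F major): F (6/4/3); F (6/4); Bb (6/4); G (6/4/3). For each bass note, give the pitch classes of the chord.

F, A, Bb, D | F, Bb, D | Bb, E, G | G, Bb, C, E

F (6/4/3): F, A, Bb, D.
F (6/4): F, Bb, D.
Bb (6/4): Bb, E, G.
G (6/4/3): G, Bb, C, E.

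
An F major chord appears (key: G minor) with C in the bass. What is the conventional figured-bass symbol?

C is the fifth of F major, so the chord is in second inversion.
A triad in second inversion is figured 6/4, conventionally abbreviated 6/4.

6/4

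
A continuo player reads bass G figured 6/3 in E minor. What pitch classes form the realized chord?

G, B, E

A third above G in this key is B.
A sixth above G in this key is E.
Together with the bass G, this spells E minor in first inversion.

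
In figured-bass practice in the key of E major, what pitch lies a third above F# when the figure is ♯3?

Counting 2 letter steps above F# lands on A; in E major, that letter is A.
The #3 figure raises it a semitone, giving A#.

A#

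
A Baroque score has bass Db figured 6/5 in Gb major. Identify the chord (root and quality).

The figures 6/5 indicate a seventh chord in first inversion.
In first inversion the root lies a sixth above the bass: a sixth above Db in Gb major is Bb.
The chord tones are Db, F, Ab, Bb, giving Bb minor seventh.

Bb minor seventh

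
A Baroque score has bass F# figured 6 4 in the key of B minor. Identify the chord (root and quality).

B minor

The figures 6 4 indicate a triad in second inversion.
In second inversion the root lies a fourth above the bass: a fourth above F# in B minor is B.
The chord tones are F#, B, D, giving B minor.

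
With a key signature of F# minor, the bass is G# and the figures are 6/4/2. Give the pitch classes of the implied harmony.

A second above G# in this key is A.
A fourth above G# in this key is C#.
A sixth above G# in this key is E.
Together with the bass G#, this spells A major seventh in third inversion.

G#, A, C#, E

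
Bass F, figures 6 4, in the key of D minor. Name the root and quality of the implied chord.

Bb major

The figures 6 4 indicate a triad in second inversion.
In second inversion the root lies a fourth above the bass: a fourth above F in D minor is Bb.
The chord tones are F, Bb, D, giving Bb major.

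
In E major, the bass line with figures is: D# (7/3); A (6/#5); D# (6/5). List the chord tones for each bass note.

D# (7/5/3): D#, F#, A, C#.
A (6/#5/3): A, C#, E#, F#.
D# (6/5/3): D#, F#, A, B.

D#, F#, A, C# | A, C#, E#, F# | D#, F#, A, B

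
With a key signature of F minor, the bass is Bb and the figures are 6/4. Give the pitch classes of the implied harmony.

Bb, Eb, G

A fourth above Bb in this key is Eb.
A sixth above Bb in this key is G.
Together with the bass Bb, this spells Eb major in second inversion.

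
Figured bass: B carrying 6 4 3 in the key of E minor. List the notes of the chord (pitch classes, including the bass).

A third above B in this key is D.
A fourth above B in this key is E.
A sixth above B in this key is G.
Together with the bass B, this spells E minor seventh in second inversion.

B, D, E, G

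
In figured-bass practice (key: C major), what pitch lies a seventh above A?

G

Counting 6 letter steps above A lands on G; in C major, that letter is G.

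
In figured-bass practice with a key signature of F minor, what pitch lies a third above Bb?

Db

Counting 2 letter steps above Bb lands on D; in F minor, that letter is Db.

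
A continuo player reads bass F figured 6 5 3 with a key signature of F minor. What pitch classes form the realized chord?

A third above F in this key is Ab.
A fifth above F in this key is C.
A sixth above F in this key is Db.
Together with the bass F, this spells Db major seventh in first inversion.

F, Ab, C, Db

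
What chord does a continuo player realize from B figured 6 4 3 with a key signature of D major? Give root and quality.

The figures 6 4 3 indicate a seventh chord in second inversion.
In second inversion the root lies a fourth above the bass: a fourth above B in D major is E.
The chord tones are B, D, E, G, giving E minor seventh.

E minor seventh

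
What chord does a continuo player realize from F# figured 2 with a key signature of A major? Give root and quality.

The figures 2 indicate a seventh chord in third inversion.
In third inversion the root lies a second above the bass: a second above F# in A major is G#.
The chord tones are F#, G#, B, D, giving G# half-diminished seventh.

G# half-diminished seventh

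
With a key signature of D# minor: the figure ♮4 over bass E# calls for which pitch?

Counting 3 letter steps above E# lands on A; in D# minor, that letter is A#.
The ♮4 figure makes it natural, giving A.

A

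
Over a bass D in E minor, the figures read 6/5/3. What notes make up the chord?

D, F#, A, B

A third above D in this key is F#.
A fifth above D in this key is A.
A sixth above D in this key is B.
Together with the bass D, this spells B minor seventh in first inversion.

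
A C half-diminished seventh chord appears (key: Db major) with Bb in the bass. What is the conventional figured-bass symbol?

Bb is the seventh of C half-diminished seventh, so the chord is in third inversion.
A seventh chord in third inversion is figured 6/4/2, conventionally abbreviated 4/2.

4/2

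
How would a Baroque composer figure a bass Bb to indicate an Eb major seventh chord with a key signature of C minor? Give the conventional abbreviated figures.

Bb is the fifth of Eb major seventh, so the chord is in second inversion.
A seventh chord in second inversion is figured 6/4/3, conventionally abbreviated 4/3.

4/3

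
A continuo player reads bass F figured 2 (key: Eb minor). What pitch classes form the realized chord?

The written figures 2 are shorthand for 6/4/2: the 6/4 are implied.
A second above F in this key is Gb.
A fourth above F in this key is Bb.
A sixth above F in this key is Db.
Together with the bass F, this spells Gb major seventh in third inversion.

F, Gb, Bb, Db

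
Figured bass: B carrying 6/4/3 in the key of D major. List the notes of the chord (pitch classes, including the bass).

A third above B in this key is D.
A fourth above B in this key is E.
A sixth above B in this key is G.
Together with the bass B, this spells E minor seventh in second inversion.

B, D, E, G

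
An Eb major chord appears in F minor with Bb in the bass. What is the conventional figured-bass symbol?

Bb is the fifth of Eb major, so the chord is in second inversion.
A triad in second inversion is figured 6/4, conventionally abbreviated 6/4.

6/4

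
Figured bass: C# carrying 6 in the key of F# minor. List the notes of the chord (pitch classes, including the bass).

The written figures 6 are shorthand for 6/3: the 3 is implied.
A third above C# in this key is E.
A sixth above C# in this key is A.
Together with the bass C#, this spells A major in first inversion.

C#, E, A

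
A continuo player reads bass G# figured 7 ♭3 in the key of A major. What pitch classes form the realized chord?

The written figures 7 ♭3 are shorthand for 7/5/3: the 5 is implied.
A third above G# in this key is B, lowered to Bb by the flat.
A fifth above G# in this key is D.
A seventh above G# in this key is F#.

G#, Bb, D, F#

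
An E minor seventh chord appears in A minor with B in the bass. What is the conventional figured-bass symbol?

4/3

B is the fifth of E minor seventh, so the chord is in second inversion.
A seventh chord in second inversion is figured 6/4/3, conventionally abbreviated 4/3.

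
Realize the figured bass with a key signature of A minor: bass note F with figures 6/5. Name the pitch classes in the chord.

The written figures 6/5 are shorthand for 6/5/3: the 3 is implied.
A third above F in this key is A.
A fifth above F in this key is C.
A sixth above F in this key is D.
Together with the bass F, this spells D minor seventh in first inversion.

F, A, C, D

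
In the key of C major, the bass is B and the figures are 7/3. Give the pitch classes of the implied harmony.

B, D, F, A

The written figures 7/3 are shorthand for 7/5/3: the 5 is implied.
A third above B in this key is D.
A fifth above B in this key is F.
A seventh above B in this key is A.
Together with the bass B, this spells B half-diminished seventh in root position.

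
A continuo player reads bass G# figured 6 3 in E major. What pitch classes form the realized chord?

A third above G# in this key is B.
A sixth above G# in this key is E.
Together with the bass G#, this spells E major in first inversion.

G#, B, E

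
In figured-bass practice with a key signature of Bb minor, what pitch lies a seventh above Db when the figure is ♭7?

Cb

Counting 6 letter steps above Db lands on C; in Bb minor, that letter is C.
The b7 figure lowers it a semitone, giving Cb.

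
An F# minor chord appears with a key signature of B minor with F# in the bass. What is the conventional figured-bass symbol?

F# is the root of F# minor, so the chord is in root position.
A triad in root position is figured 5/3, conventionally abbreviated (no figures — root-position triad).

no figures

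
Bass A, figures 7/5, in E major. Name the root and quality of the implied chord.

The figures 7/5 indicate a seventh chord in root position.
In root position the bass is the root, so the root is A.
The chord tones are A, C#, E, G#, giving A major seventh.

A major seventh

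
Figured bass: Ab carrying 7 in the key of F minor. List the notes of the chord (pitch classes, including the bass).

The written figures 7 are shorthand for 7/5/3: the 5/3 are implied.
A third above Ab in this key is C.
A fifth above Ab in this key is Eb.
A seventh above Ab in this key is G.
Together with the bass Ab, this spells Ab major seventh in root position.

Ab, C, Eb, G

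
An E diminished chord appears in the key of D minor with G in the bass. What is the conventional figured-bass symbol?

G is the third of E diminished, so the chord is in first inversion.
A triad in first inversion is figured 6/3, conventionally abbreviated 6.

6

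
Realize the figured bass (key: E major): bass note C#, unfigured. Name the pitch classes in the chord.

An unfigured bass implies 5/3.
A third above C# in this key is E.
A fifth above C# in this key is G#.
Together with the bass C#, this spells C# minor in root position.

C#, E, G#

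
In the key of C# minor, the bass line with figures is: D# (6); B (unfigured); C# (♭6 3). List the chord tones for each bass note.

D# (6/3): D#, F#, B.
B (5/3): B, D#, F#.
C# (b6/3): C#, E, Ab.

D#, F#, B | B, D#, F# | C#, E, Ab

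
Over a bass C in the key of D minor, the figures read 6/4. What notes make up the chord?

A fourth above C in this key is F.
A sixth above C in this key is A.
Together with the bass C, this spells F major in second inversion.

C, F, A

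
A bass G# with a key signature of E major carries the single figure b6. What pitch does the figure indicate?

Counting 5 letter steps above G# lands on E; in E major, that letter is E.
The b6 figure lowers it a semitone, giving Eb.

Eb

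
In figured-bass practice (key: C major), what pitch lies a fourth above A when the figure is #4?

D#

Counting 3 letter steps above A lands on D; in C major, that letter is D.
The #4 figure raises it a semitone, giving D#.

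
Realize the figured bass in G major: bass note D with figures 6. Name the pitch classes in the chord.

D, F#, B

The written figures 6 are shorthand for 6/3: the 3 is implied.
A third above D in this key is F#.
A sixth above D in this key is B.
Together with the bass D, this spells B minor in first inversion.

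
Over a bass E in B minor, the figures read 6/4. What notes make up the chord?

E, A, C#

A fourth above E in this key is A.
A sixth above E in this key is C#.
Together with the bass E, this spells A major in second inversion.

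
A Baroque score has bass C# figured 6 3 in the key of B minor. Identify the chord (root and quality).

A major

The figures 6 3 indicate a triad in first inversion.
In first inversion the root lies a sixth above the bass: a sixth above C# in B minor is A.
The chord tones are C#, E, A, giving A major.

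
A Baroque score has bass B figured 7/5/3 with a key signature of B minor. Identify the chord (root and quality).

The figures 7/5/3 indicate a seventh chord in root position.
In root position the bass is the root, so the root is B.
The chord tones are B, D, F#, A, giving B minor seventh.

B minor seventh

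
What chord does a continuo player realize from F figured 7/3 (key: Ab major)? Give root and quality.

The figures 7/3 indicate a seventh chord in root position.
In root position the bass is the root, so the root is F.
The chord tones are F, Ab, C, Eb, giving F minor seventh.

F minor seventh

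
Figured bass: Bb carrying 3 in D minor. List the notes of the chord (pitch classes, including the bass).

The written figures 3 are shorthand for 5/3: the 5 is implied.
A third above Bb in this key is D.
A fifth above Bb in this key is F.
Together with the bass Bb, this spells Bb major in root position.

Bb, D, F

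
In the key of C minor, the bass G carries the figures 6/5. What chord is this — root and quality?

The figures 6/5 indicate a seventh chord in first inversion.
In first inversion the root lies a sixth above the bass: a sixth above G in C minor is Eb.
The chord tones are G, Bb, D, Eb, giving Eb major seventh.

Eb major seventh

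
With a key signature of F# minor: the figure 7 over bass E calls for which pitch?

Counting 6 letter steps above E lands on D; in F# minor, that letter is D.

D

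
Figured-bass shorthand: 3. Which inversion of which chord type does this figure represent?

3 is shorthand for 5/3.
Intervals of 5/3 above the bass form a triad; the bass is the root, so this is root position.

triad, root position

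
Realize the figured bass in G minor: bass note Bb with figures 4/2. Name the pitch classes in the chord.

The written figures 4/2 are shorthand for 6/4/2: the 6 is implied.
A second above Bb in this key is C.
A fourth above Bb in this key is Eb.
A sixth above Bb in this key is G.
Together with the bass Bb, this spells C minor seventh in third inversion.

Bb, C, Eb, G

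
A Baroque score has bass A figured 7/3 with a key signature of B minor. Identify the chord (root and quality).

A dominant seventh

The figures 7/3 indicate a seventh chord in root position.
In root position the bass is the root, so the root is A.
The chord tones are A, C#, E, G, giving A dominant seventh.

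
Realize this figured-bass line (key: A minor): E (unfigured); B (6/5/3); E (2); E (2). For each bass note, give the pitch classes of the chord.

E, G, B | B, D, F, G | E, F, A, C | E, F, A, C

E (5/3): E, G, B.
B (6/5/3): B, D, F, G.
E (6/4/2): E, F, A, C.
E (6/4/2): E, F, A, C.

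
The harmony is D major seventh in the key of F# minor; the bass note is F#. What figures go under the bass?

F# is the third of D major seventh, so the chord is in first inversion.
A seventh chord in first inversion is figured 6/5/3, conventionally abbreviated 6/5.

6/5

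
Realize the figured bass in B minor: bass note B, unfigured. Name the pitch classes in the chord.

B, D, F#

An unfigured bass implies 5/3.
A third above B in this key is D.
A fifth above B in this key is F#.
Together with the bass B, this spells B minor in root position.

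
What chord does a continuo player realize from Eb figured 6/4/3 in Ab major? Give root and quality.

Ab major seventh

The figures 6/4/3 indicate a seventh chord in second inversion.
In second inversion the root lies a fourth above the bass: a fourth above Eb in Ab major is Ab.
The chord tones are Eb, G, Ab, C, giving Ab major seventh.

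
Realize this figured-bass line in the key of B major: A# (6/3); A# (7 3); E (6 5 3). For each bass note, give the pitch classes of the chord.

A# (6/3): A#, C#, F#.
A# (7/5/3): A#, C#, E, G#.
E (6/5/3): E, G#, B, C#.

A#, C#, F# | A#, C#, E, G# | E, G#, B, C#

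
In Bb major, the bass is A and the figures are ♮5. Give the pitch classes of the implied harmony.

A, C, E

The written figures ♮5 are shorthand for 5/3: the 3 is implied.
A third above A in this key is C.
A fifth above A in this key is Eb, made natural (E) by the ♮ figure.
Together with the bass A, this spells A minor in root position.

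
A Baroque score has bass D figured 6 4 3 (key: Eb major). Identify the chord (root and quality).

G minor seventh

The figures 6 4 3 indicate a seventh chord in second inversion.
In second inversion the root lies a fourth above the bass: a fourth above D in Eb major is G.
The chord tones are D, F, G, Bb, giving G minor seventh.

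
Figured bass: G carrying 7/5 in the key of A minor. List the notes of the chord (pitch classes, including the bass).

G, B, D, F

The written figures 7/5 are shorthand for 7/5/3: the 3 is implied.
A third above G in this key is B.
A fifth above G in this key is D.
A seventh above G in this key is F.
Together with the bass G, this spells G dominant seventh in root position.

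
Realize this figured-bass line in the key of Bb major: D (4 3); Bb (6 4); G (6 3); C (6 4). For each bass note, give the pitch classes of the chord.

D, F, G, Bb | Bb, Eb, G | G, Bb, Eb | C, F, A

D (6/4/3): D, F, G, Bb.
Bb (6/4): Bb, Eb, G.
G (6/3): G, Bb, Eb.
C (6/4): C, F, A.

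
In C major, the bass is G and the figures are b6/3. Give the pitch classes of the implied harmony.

G, B, Eb

A third above G in this key is B.
A sixth above G in this key is E, lowered to Eb by the flat.
Together with the bass G, this spells Eb augmented in first inversion.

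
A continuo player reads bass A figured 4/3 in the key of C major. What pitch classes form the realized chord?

A, C, D, F

The written figures 4/3 are shorthand for 6/4/3: the 6 is implied.
A third above A in this key is C.
A fourth above A in this key is D.
A sixth above A in this key is F.
Together with the bass A, this spells D minor seventh in second inversion.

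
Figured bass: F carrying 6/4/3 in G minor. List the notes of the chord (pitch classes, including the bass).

A third above F in this key is A.
A fourth above F in this key is Bb.
A sixth above F in this key is D.
Together with the bass F, this spells Bb major seventh in second inversion.

F, A, Bb, D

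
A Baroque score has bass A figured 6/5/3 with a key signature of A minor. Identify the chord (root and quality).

The figures 6/5/3 indicate a seventh chord in first inversion.
In first inversion the root lies a sixth above the bass: a sixth above A in A minor is F.
The chord tones are A, C, E, F, giving F major seventh.

F major seventh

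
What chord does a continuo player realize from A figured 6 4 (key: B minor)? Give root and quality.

D major

The figures 6 4 indicate a triad in second inversion.
In second inversion the root lies a fourth above the bass: a fourth above A in B minor is D.
The chord tones are A, D, F#, giving D major.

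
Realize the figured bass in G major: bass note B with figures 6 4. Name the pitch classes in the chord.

B, E, G

A fourth above B in this key is E.
A sixth above B in this key is G.
Together with the bass B, this spells E minor in second inversion.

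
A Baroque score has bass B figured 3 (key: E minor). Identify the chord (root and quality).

The figures 3 indicate a triad in root position.
In root position the bass is the root, so the root is B.
The chord tones are B, D, F#, giving B minor.

B minor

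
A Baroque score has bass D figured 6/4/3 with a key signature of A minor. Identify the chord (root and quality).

G dominant seventh

The figures 6/4/3 indicate a seventh chord in second inversion.
In second inversion the root lies a fourth above the bass: a fourth above D in A minor is G.
The chord tones are D, F, G, B, giving G dominant seventh.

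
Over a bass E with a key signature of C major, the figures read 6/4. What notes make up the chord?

E, A, C

A fourth above E in this key is A.
A sixth above E in this key is C.
Together with the bass E, this spells A minor in second inversion.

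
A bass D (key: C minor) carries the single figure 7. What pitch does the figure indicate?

Counting 6 letter steps above D lands on C; in C minor, that letter is C.

C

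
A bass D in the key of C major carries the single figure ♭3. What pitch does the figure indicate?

Counting 2 letter steps above D lands on F; in C major, that letter is F.
The b3 figure lowers it a semitone, giving Fb.

Fb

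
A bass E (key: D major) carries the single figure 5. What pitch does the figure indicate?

Counting 4 letter steps above E lands on B; in D major, that letter is B.

B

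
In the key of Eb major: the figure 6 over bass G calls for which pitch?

Counting 5 letter steps above G lands on E; in Eb major, that letter is Eb.

Eb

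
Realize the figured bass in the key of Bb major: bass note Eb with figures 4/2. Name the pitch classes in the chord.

The written figures 4/2 are shorthand for 6/4/2: the 6 is implied.
A second above Eb in this key is F.
A fourth above Eb in this key is A.
A sixth above Eb in this key is C.
Together with the bass Eb, this spells F dominant seventh in third inversion.

Eb, F, A, C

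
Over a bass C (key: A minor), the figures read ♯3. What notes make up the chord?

C, E#, G

The written figures ♯3 are shorthand for 5/3: the 5 is implied.
A third above C in this key is E, raised to E# by the sharp.
A fifth above C in this key is G.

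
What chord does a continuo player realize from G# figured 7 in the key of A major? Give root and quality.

G# half-diminished seventh

The figures 7 indicate a seventh chord in root position.
In root position the bass is the root, so the root is G#.
The chord tones are G#, B, D, F#, giving G# half-diminished seventh.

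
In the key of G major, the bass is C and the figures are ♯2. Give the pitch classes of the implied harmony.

The written figures ♯2 are shorthand for 6/4/2: the 6/4 are implied.
A second above C in this key is D, raised to D# by the sharp.
A fourth above C in this key is F#.
A sixth above C in this key is A.
Together with the bass C, this spells D# diminished seventh in third inversion.

C, D#, F#, A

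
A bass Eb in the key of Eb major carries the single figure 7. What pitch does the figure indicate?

Counting 6 letter steps above Eb lands on D; in Eb major, that letter is D.

D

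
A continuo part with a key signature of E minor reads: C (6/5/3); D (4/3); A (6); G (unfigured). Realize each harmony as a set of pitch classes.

C, E, G, A | D, F#, G, B | A, C, F# | G, B, D

C (6/5/3): C, E, G, A.
D (6/4/3): D, F#, G, B.
A (6/3): A, C, F#.
G (5/3): G, B, D.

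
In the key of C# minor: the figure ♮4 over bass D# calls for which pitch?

G

Counting 3 letter steps above D# lands on G; in C# minor, that letter is G#.
The ♮4 figure makes it natural, giving G.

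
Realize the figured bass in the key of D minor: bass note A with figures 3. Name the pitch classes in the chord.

A, C, E

The written figures 3 are shorthand for 5/3: the 5 is implied.
A third above A in this key is C.
A fifth above A in this key is E.
Together with the bass A, this spells A minor in root position.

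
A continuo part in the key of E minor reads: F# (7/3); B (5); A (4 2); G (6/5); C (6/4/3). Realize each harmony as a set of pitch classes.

F# (7/5/3): F#, A, C, E.
B (5/3): B, D, F#.
A (6/4/2): A, B, D, F#.
G (6/5/3): G, B, D, E.
C (6/4/3): C, E, F#, A.

F#, A, C, E | B, D, F# | A, B, D, F# | G, B, D, E | C, E, F#, A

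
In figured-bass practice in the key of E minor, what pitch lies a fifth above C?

Counting 4 letter steps above C lands on G; in E minor, that letter is G.

G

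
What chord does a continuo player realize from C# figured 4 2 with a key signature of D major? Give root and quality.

D major seventh

The figures 4 2 indicate a seventh chord in third inversion.
In third inversion the root lies a second above the bass: a second above C# in D major is D.
The chord tones are C#, D, F#, A, giving D major seventh.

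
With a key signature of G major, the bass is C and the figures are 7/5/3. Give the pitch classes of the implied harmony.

C, E, G, B

A third above C in this key is E.
A fifth above C in this key is G.
A seventh above C in this key is B.
Together with the bass C, this spells C major seventh in root position.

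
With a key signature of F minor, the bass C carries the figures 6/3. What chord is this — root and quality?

Ab major

The figures 6/3 indicate a triad in first inversion.
In first inversion the root lies a sixth above the bass: a sixth above C in F minor is Ab.
The chord tones are C, Eb, Ab, giving Ab major.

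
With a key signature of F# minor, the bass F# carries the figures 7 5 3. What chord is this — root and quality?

F# minor seventh

The figures 7 5 3 indicate a seventh chord in root position.
In root position the bass is the root, so the root is F#.
The chord tones are F#, A, C#, E, giving F# minor seventh.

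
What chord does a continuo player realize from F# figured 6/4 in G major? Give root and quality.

The figures 6/4 indicate a triad in second inversion.
In second inversion the root lies a fourth above the bass: a fourth above F# in G major is B.
The chord tones are F#, B, D, giving B minor.

B minor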